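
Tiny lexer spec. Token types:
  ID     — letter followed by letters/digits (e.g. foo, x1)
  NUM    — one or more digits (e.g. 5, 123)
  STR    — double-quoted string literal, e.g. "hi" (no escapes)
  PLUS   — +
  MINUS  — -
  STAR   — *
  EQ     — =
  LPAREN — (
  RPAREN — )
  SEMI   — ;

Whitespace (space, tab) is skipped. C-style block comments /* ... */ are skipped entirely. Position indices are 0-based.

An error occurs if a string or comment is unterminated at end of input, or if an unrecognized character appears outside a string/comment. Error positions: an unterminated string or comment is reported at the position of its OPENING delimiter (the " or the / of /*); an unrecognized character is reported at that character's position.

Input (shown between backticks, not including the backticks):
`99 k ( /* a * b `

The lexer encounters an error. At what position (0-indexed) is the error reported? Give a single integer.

Answer: 7

Derivation:
pos=0: emit NUM '99' (now at pos=2)
pos=3: emit ID 'k' (now at pos=4)
pos=5: emit LPAREN '('
pos=7: enter COMMENT mode (saw '/*')
pos=7: ERROR — unterminated comment (reached EOF)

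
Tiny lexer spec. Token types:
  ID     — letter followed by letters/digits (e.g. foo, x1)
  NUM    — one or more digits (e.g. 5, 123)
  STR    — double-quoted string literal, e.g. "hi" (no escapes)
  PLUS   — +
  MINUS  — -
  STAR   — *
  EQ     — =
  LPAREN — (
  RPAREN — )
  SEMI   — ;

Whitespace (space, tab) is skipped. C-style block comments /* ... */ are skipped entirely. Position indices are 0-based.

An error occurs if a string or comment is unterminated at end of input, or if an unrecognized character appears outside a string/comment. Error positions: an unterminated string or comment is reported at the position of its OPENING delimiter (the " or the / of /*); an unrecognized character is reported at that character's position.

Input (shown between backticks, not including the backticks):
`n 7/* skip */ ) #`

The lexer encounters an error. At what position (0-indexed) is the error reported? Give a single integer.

Answer: 16

Derivation:
pos=0: emit ID 'n' (now at pos=1)
pos=2: emit NUM '7' (now at pos=3)
pos=3: enter COMMENT mode (saw '/*')
exit COMMENT mode (now at pos=13)
pos=14: emit RPAREN ')'
pos=16: ERROR — unrecognized char '#'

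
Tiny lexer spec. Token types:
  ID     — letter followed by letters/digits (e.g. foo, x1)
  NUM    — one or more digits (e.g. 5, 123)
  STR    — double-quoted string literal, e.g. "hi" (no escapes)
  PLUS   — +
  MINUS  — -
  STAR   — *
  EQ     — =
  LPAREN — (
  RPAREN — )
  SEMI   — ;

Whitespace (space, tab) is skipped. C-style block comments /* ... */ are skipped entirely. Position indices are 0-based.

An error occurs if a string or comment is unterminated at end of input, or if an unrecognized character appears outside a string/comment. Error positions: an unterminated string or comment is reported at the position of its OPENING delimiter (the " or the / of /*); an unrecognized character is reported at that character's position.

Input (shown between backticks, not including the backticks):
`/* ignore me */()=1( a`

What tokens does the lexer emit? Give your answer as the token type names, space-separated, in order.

pos=0: enter COMMENT mode (saw '/*')
exit COMMENT mode (now at pos=15)
pos=15: emit LPAREN '('
pos=16: emit RPAREN ')'
pos=17: emit EQ '='
pos=18: emit NUM '1' (now at pos=19)
pos=19: emit LPAREN '('
pos=21: emit ID 'a' (now at pos=22)
DONE. 6 tokens: [LPAREN, RPAREN, EQ, NUM, LPAREN, ID]

Answer: LPAREN RPAREN EQ NUM LPAREN ID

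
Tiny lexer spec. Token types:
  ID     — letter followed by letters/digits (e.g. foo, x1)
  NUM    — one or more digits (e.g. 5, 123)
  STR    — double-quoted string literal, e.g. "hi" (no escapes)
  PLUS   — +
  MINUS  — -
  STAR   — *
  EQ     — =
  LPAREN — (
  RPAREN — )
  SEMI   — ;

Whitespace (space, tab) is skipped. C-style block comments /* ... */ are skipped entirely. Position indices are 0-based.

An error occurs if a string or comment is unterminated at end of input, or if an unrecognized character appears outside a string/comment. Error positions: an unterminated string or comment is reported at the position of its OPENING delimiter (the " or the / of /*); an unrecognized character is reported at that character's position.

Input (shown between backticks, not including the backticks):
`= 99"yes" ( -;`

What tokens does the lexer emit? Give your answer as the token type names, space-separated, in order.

Answer: EQ NUM STR LPAREN MINUS SEMI

Derivation:
pos=0: emit EQ '='
pos=2: emit NUM '99' (now at pos=4)
pos=4: enter STRING mode
pos=4: emit STR "yes" (now at pos=9)
pos=10: emit LPAREN '('
pos=12: emit MINUS '-'
pos=13: emit SEMI ';'
DONE. 6 tokens: [EQ, NUM, STR, LPAREN, MINUS, SEMI]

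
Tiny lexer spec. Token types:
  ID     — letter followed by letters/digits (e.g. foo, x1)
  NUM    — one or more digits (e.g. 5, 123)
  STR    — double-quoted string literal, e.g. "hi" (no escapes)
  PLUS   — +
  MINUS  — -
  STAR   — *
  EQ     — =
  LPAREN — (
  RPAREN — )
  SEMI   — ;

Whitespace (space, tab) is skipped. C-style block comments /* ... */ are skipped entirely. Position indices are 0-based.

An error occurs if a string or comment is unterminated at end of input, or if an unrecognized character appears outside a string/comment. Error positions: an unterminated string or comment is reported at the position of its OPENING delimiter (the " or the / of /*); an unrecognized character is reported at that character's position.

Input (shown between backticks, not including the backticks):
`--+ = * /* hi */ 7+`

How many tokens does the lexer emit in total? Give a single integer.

pos=0: emit MINUS '-'
pos=1: emit MINUS '-'
pos=2: emit PLUS '+'
pos=4: emit EQ '='
pos=6: emit STAR '*'
pos=8: enter COMMENT mode (saw '/*')
exit COMMENT mode (now at pos=16)
pos=17: emit NUM '7' (now at pos=18)
pos=18: emit PLUS '+'
DONE. 7 tokens: [MINUS, MINUS, PLUS, EQ, STAR, NUM, PLUS]

Answer: 7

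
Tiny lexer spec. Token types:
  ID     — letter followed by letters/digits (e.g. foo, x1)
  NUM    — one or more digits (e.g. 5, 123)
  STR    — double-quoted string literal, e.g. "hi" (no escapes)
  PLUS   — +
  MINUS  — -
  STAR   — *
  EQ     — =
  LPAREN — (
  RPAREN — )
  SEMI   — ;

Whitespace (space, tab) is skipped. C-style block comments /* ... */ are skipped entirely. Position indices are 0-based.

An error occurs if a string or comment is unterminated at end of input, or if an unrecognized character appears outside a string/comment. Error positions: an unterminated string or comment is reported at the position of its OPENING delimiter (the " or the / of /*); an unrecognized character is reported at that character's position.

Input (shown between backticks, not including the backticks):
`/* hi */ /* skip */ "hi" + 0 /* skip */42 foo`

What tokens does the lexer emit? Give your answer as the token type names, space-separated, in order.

pos=0: enter COMMENT mode (saw '/*')
exit COMMENT mode (now at pos=8)
pos=9: enter COMMENT mode (saw '/*')
exit COMMENT mode (now at pos=19)
pos=20: enter STRING mode
pos=20: emit STR "hi" (now at pos=24)
pos=25: emit PLUS '+'
pos=27: emit NUM '0' (now at pos=28)
pos=29: enter COMMENT mode (saw '/*')
exit COMMENT mode (now at pos=39)
pos=39: emit NUM '42' (now at pos=41)
pos=42: emit ID 'foo' (now at pos=45)
DONE. 5 tokens: [STR, PLUS, NUM, NUM, ID]

Answer: STR PLUS NUM NUM ID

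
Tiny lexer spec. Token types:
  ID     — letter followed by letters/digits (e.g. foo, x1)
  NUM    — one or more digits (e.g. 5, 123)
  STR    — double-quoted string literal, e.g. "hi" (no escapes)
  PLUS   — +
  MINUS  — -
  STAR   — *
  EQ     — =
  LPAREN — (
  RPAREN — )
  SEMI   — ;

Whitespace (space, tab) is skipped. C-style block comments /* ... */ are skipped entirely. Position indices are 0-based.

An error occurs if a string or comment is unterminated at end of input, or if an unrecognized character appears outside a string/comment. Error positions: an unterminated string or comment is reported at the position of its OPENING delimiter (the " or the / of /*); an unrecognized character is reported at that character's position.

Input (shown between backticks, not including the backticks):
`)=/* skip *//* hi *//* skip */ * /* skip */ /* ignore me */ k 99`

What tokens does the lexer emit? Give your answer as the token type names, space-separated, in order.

Answer: RPAREN EQ STAR ID NUM

Derivation:
pos=0: emit RPAREN ')'
pos=1: emit EQ '='
pos=2: enter COMMENT mode (saw '/*')
exit COMMENT mode (now at pos=12)
pos=12: enter COMMENT mode (saw '/*')
exit COMMENT mode (now at pos=20)
pos=20: enter COMMENT mode (saw '/*')
exit COMMENT mode (now at pos=30)
pos=31: emit STAR '*'
pos=33: enter COMMENT mode (saw '/*')
exit COMMENT mode (now at pos=43)
pos=44: enter COMMENT mode (saw '/*')
exit COMMENT mode (now at pos=59)
pos=60: emit ID 'k' (now at pos=61)
pos=62: emit NUM '99' (now at pos=64)
DONE. 5 tokens: [RPAREN, EQ, STAR, ID, NUM]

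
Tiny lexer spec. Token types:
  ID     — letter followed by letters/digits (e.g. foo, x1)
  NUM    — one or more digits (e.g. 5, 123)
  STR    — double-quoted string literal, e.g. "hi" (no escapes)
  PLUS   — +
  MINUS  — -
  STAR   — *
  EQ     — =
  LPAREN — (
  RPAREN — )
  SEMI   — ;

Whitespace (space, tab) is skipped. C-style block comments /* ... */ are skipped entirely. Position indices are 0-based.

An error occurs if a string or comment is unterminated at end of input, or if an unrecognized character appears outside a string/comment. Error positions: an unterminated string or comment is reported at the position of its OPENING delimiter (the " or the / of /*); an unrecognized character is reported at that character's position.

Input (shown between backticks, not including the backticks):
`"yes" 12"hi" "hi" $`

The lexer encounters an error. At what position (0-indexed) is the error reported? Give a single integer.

pos=0: enter STRING mode
pos=0: emit STR "yes" (now at pos=5)
pos=6: emit NUM '12' (now at pos=8)
pos=8: enter STRING mode
pos=8: emit STR "hi" (now at pos=12)
pos=13: enter STRING mode
pos=13: emit STR "hi" (now at pos=17)
pos=18: ERROR — unrecognized char '$'

Answer: 18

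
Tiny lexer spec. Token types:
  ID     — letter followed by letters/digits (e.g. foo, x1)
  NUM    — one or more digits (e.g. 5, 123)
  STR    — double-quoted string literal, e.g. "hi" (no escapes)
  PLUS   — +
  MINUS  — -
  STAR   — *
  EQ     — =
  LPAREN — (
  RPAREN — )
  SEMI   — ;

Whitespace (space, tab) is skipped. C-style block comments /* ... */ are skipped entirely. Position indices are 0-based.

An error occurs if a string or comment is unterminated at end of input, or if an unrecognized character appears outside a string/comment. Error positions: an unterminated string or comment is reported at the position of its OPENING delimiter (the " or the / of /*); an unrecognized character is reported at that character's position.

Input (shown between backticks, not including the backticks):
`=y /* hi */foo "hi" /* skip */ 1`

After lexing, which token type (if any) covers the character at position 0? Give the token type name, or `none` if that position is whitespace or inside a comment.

pos=0: emit EQ '='
pos=1: emit ID 'y' (now at pos=2)
pos=3: enter COMMENT mode (saw '/*')
exit COMMENT mode (now at pos=11)
pos=11: emit ID 'foo' (now at pos=14)
pos=15: enter STRING mode
pos=15: emit STR "hi" (now at pos=19)
pos=20: enter COMMENT mode (saw '/*')
exit COMMENT mode (now at pos=30)
pos=31: emit NUM '1' (now at pos=32)
DONE. 5 tokens: [EQ, ID, ID, STR, NUM]
Position 0: char is '=' -> EQ

Answer: EQ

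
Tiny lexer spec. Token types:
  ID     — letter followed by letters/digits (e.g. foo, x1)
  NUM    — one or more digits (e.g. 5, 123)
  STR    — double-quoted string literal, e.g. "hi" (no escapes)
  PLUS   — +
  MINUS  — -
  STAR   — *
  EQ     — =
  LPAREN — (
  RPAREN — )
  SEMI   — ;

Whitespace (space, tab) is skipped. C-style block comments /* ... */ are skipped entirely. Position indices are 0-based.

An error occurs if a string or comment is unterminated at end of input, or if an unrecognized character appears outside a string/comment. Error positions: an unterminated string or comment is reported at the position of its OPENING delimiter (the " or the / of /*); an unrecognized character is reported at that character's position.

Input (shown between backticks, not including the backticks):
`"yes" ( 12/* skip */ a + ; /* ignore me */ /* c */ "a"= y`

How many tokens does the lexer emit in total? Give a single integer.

pos=0: enter STRING mode
pos=0: emit STR "yes" (now at pos=5)
pos=6: emit LPAREN '('
pos=8: emit NUM '12' (now at pos=10)
pos=10: enter COMMENT mode (saw '/*')
exit COMMENT mode (now at pos=20)
pos=21: emit ID 'a' (now at pos=22)
pos=23: emit PLUS '+'
pos=25: emit SEMI ';'
pos=27: enter COMMENT mode (saw '/*')
exit COMMENT mode (now at pos=42)
pos=43: enter COMMENT mode (saw '/*')
exit COMMENT mode (now at pos=50)
pos=51: enter STRING mode
pos=51: emit STR "a" (now at pos=54)
pos=54: emit EQ '='
pos=56: emit ID 'y' (now at pos=57)
DONE. 9 tokens: [STR, LPAREN, NUM, ID, PLUS, SEMI, STR, EQ, ID]

Answer: 9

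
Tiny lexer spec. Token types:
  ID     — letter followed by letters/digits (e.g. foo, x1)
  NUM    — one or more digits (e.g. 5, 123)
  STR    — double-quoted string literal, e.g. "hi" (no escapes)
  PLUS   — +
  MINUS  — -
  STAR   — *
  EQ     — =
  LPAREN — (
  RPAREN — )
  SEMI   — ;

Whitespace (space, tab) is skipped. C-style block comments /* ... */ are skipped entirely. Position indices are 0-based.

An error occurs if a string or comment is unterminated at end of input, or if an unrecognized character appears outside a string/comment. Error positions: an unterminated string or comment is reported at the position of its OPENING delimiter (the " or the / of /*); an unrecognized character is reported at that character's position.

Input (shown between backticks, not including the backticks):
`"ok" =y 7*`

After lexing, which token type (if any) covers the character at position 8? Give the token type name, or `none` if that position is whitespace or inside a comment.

pos=0: enter STRING mode
pos=0: emit STR "ok" (now at pos=4)
pos=5: emit EQ '='
pos=6: emit ID 'y' (now at pos=7)
pos=8: emit NUM '7' (now at pos=9)
pos=9: emit STAR '*'
DONE. 5 tokens: [STR, EQ, ID, NUM, STAR]
Position 8: char is '7' -> NUM

Answer: NUM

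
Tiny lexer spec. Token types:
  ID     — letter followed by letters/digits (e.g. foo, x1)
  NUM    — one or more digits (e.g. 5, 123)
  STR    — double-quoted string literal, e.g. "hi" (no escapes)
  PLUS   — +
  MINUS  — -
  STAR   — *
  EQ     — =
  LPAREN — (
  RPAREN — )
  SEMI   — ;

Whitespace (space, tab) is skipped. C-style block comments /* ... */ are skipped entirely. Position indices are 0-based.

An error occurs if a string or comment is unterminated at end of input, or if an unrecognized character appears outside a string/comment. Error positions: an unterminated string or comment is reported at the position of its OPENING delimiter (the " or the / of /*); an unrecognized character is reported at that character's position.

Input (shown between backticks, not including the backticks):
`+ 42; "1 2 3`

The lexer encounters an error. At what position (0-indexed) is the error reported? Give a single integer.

pos=0: emit PLUS '+'
pos=2: emit NUM '42' (now at pos=4)
pos=4: emit SEMI ';'
pos=6: enter STRING mode
pos=6: ERROR — unterminated string

Answer: 6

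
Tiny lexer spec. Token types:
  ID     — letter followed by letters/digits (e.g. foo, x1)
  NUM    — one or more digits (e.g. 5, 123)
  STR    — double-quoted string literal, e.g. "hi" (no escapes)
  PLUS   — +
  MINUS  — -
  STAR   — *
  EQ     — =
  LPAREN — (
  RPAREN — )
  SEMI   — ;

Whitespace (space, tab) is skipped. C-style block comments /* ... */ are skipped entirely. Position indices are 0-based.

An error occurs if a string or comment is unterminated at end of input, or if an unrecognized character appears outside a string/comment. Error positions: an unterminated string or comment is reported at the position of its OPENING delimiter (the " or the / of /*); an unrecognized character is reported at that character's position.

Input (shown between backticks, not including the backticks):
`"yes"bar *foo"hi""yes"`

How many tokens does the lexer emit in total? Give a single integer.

pos=0: enter STRING mode
pos=0: emit STR "yes" (now at pos=5)
pos=5: emit ID 'bar' (now at pos=8)
pos=9: emit STAR '*'
pos=10: emit ID 'foo' (now at pos=13)
pos=13: enter STRING mode
pos=13: emit STR "hi" (now at pos=17)
pos=17: enter STRING mode
pos=17: emit STR "yes" (now at pos=22)
DONE. 6 tokens: [STR, ID, STAR, ID, STR, STR]

Answer: 6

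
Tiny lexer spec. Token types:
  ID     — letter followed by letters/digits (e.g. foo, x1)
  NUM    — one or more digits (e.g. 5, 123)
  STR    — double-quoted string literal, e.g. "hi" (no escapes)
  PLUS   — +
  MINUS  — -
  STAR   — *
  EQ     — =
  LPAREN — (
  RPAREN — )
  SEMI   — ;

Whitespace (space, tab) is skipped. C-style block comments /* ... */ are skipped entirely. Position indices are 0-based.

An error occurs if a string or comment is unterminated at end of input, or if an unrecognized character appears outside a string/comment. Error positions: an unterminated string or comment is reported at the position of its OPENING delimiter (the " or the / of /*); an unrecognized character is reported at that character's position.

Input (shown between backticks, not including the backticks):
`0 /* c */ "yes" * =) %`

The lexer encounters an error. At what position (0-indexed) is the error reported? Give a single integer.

pos=0: emit NUM '0' (now at pos=1)
pos=2: enter COMMENT mode (saw '/*')
exit COMMENT mode (now at pos=9)
pos=10: enter STRING mode
pos=10: emit STR "yes" (now at pos=15)
pos=16: emit STAR '*'
pos=18: emit EQ '='
pos=19: emit RPAREN ')'
pos=21: ERROR — unrecognized char '%'

Answer: 21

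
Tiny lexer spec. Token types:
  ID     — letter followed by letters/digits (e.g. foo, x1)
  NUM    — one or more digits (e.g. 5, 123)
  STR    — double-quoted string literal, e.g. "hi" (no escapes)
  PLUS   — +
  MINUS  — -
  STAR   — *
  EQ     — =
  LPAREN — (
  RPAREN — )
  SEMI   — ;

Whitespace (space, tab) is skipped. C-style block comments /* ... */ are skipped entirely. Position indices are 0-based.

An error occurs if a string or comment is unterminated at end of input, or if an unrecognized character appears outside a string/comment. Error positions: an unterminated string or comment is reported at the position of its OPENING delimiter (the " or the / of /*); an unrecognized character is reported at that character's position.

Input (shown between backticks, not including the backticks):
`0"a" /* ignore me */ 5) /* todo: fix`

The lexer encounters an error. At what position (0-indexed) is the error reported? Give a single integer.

Answer: 24

Derivation:
pos=0: emit NUM '0' (now at pos=1)
pos=1: enter STRING mode
pos=1: emit STR "a" (now at pos=4)
pos=5: enter COMMENT mode (saw '/*')
exit COMMENT mode (now at pos=20)
pos=21: emit NUM '5' (now at pos=22)
pos=22: emit RPAREN ')'
pos=24: enter COMMENT mode (saw '/*')
pos=24: ERROR — unterminated comment (reached EOF)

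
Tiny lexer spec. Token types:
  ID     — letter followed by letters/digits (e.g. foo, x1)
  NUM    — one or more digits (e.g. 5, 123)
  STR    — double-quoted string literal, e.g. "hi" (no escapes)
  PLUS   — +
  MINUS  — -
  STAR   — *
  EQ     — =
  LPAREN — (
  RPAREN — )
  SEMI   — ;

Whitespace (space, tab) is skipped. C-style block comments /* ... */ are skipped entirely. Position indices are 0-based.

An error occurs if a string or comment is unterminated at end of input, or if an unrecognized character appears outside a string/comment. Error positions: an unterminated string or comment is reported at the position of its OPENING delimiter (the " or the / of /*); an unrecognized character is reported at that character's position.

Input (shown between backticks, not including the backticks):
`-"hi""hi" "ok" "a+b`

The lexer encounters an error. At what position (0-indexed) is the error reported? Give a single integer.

pos=0: emit MINUS '-'
pos=1: enter STRING mode
pos=1: emit STR "hi" (now at pos=5)
pos=5: enter STRING mode
pos=5: emit STR "hi" (now at pos=9)
pos=10: enter STRING mode
pos=10: emit STR "ok" (now at pos=14)
pos=15: enter STRING mode
pos=15: ERROR — unterminated string

Answer: 15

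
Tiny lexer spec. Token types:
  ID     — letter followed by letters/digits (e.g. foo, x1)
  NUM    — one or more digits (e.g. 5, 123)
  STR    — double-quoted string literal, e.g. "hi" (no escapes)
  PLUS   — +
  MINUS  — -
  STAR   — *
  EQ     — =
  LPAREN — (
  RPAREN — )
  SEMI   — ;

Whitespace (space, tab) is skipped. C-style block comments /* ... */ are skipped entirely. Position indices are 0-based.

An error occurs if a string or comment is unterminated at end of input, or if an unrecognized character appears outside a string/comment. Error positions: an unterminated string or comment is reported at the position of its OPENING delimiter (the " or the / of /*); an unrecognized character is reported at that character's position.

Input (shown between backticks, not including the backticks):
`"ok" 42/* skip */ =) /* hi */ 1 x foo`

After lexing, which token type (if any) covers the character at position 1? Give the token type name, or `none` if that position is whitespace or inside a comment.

pos=0: enter STRING mode
pos=0: emit STR "ok" (now at pos=4)
pos=5: emit NUM '42' (now at pos=7)
pos=7: enter COMMENT mode (saw '/*')
exit COMMENT mode (now at pos=17)
pos=18: emit EQ '='
pos=19: emit RPAREN ')'
pos=21: enter COMMENT mode (saw '/*')
exit COMMENT mode (now at pos=29)
pos=30: emit NUM '1' (now at pos=31)
pos=32: emit ID 'x' (now at pos=33)
pos=34: emit ID 'foo' (now at pos=37)
DONE. 7 tokens: [STR, NUM, EQ, RPAREN, NUM, ID, ID]
Position 1: char is 'o' -> STR

Answer: STR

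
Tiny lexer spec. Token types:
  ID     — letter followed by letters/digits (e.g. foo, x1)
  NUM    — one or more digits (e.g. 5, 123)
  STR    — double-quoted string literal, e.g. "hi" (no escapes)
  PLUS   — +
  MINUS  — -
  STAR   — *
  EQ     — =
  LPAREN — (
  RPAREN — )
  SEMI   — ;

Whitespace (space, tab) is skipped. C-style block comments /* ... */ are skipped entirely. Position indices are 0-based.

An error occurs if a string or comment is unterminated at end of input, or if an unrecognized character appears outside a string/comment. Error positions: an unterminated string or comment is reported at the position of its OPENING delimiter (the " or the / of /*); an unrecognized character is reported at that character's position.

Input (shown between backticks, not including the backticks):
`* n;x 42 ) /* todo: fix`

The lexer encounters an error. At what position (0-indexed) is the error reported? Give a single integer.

pos=0: emit STAR '*'
pos=2: emit ID 'n' (now at pos=3)
pos=3: emit SEMI ';'
pos=4: emit ID 'x' (now at pos=5)
pos=6: emit NUM '42' (now at pos=8)
pos=9: emit RPAREN ')'
pos=11: enter COMMENT mode (saw '/*')
pos=11: ERROR — unterminated comment (reached EOF)

Answer: 11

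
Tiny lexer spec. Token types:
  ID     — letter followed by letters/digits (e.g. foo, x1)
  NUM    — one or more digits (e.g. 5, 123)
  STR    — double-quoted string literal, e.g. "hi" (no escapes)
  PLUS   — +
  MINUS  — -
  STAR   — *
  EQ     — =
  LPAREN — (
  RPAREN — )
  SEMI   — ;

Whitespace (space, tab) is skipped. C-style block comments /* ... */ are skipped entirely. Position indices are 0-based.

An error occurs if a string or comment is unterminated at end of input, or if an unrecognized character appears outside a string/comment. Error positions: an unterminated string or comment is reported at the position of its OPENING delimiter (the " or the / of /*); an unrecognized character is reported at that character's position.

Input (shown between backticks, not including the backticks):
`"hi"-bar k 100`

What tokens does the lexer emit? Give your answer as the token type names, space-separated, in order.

Answer: STR MINUS ID ID NUM

Derivation:
pos=0: enter STRING mode
pos=0: emit STR "hi" (now at pos=4)
pos=4: emit MINUS '-'
pos=5: emit ID 'bar' (now at pos=8)
pos=9: emit ID 'k' (now at pos=10)
pos=11: emit NUM '100' (now at pos=14)
DONE. 5 tokens: [STR, MINUS, ID, ID, NUM]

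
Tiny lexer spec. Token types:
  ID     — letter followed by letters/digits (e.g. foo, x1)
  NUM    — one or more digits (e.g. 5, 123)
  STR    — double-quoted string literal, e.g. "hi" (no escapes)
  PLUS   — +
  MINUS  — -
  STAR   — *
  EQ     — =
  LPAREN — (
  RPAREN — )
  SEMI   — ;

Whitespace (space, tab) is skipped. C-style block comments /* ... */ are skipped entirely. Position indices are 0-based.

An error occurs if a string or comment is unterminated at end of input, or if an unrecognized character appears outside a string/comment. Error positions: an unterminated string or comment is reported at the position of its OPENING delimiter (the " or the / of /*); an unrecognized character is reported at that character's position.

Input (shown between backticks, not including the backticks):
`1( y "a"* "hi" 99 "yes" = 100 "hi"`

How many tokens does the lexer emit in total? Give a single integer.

Answer: 11

Derivation:
pos=0: emit NUM '1' (now at pos=1)
pos=1: emit LPAREN '('
pos=3: emit ID 'y' (now at pos=4)
pos=5: enter STRING mode
pos=5: emit STR "a" (now at pos=8)
pos=8: emit STAR '*'
pos=10: enter STRING mode
pos=10: emit STR "hi" (now at pos=14)
pos=15: emit NUM '99' (now at pos=17)
pos=18: enter STRING mode
pos=18: emit STR "yes" (now at pos=23)
pos=24: emit EQ '='
pos=26: emit NUM '100' (now at pos=29)
pos=30: enter STRING mode
pos=30: emit STR "hi" (now at pos=34)
DONE. 11 tokens: [NUM, LPAREN, ID, STR, STAR, STR, NUM, STR, EQ, NUM, STR]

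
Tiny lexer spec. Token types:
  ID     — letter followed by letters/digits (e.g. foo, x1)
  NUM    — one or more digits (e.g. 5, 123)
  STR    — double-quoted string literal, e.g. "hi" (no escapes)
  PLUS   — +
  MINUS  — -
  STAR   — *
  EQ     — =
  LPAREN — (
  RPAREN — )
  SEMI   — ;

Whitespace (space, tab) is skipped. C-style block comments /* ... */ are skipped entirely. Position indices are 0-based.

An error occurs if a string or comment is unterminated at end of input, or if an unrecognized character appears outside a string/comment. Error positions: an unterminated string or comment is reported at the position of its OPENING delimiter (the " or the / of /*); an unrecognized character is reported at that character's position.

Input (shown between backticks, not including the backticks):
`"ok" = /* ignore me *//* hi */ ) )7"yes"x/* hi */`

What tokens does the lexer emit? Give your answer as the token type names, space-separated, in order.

Answer: STR EQ RPAREN RPAREN NUM STR ID

Derivation:
pos=0: enter STRING mode
pos=0: emit STR "ok" (now at pos=4)
pos=5: emit EQ '='
pos=7: enter COMMENT mode (saw '/*')
exit COMMENT mode (now at pos=22)
pos=22: enter COMMENT mode (saw '/*')
exit COMMENT mode (now at pos=30)
pos=31: emit RPAREN ')'
pos=33: emit RPAREN ')'
pos=34: emit NUM '7' (now at pos=35)
pos=35: enter STRING mode
pos=35: emit STR "yes" (now at pos=40)
pos=40: emit ID 'x' (now at pos=41)
pos=41: enter COMMENT mode (saw '/*')
exit COMMENT mode (now at pos=49)
DONE. 7 tokens: [STR, EQ, RPAREN, RPAREN, NUM, STR, ID]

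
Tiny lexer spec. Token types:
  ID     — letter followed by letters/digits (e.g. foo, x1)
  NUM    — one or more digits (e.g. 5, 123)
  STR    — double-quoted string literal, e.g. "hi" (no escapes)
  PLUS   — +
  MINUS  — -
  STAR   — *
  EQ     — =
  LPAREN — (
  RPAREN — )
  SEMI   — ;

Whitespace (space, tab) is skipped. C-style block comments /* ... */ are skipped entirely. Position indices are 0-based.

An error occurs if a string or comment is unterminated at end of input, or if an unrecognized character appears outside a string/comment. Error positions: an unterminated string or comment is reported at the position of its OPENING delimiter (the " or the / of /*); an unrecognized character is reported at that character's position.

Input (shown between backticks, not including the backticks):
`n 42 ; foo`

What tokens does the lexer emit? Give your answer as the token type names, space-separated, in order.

pos=0: emit ID 'n' (now at pos=1)
pos=2: emit NUM '42' (now at pos=4)
pos=5: emit SEMI ';'
pos=7: emit ID 'foo' (now at pos=10)
DONE. 4 tokens: [ID, NUM, SEMI, ID]

Answer: ID NUM SEMI ID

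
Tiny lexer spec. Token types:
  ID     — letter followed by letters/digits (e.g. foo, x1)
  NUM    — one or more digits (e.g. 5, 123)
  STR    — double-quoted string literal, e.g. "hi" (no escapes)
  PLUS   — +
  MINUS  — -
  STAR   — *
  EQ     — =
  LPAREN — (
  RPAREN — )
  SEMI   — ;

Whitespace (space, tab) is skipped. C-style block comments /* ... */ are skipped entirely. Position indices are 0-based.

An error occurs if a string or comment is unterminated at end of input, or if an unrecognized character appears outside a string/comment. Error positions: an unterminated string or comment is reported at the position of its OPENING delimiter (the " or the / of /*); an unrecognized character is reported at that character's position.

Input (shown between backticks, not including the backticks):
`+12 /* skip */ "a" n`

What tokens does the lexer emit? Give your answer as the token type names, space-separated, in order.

pos=0: emit PLUS '+'
pos=1: emit NUM '12' (now at pos=3)
pos=4: enter COMMENT mode (saw '/*')
exit COMMENT mode (now at pos=14)
pos=15: enter STRING mode
pos=15: emit STR "a" (now at pos=18)
pos=19: emit ID 'n' (now at pos=20)
DONE. 4 tokens: [PLUS, NUM, STR, ID]

Answer: PLUS NUM STR ID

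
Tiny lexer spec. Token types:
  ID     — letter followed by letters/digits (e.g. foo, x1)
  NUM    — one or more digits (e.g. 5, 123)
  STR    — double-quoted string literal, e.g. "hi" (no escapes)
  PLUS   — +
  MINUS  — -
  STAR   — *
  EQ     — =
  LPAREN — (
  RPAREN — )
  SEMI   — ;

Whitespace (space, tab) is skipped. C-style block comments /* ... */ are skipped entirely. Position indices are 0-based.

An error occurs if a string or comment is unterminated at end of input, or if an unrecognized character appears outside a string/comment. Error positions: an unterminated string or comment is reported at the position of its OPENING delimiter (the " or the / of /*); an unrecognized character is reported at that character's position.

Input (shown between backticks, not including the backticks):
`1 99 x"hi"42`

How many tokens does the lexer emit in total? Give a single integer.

pos=0: emit NUM '1' (now at pos=1)
pos=2: emit NUM '99' (now at pos=4)
pos=5: emit ID 'x' (now at pos=6)
pos=6: enter STRING mode
pos=6: emit STR "hi" (now at pos=10)
pos=10: emit NUM '42' (now at pos=12)
DONE. 5 tokens: [NUM, NUM, ID, STR, NUM]

Answer: 5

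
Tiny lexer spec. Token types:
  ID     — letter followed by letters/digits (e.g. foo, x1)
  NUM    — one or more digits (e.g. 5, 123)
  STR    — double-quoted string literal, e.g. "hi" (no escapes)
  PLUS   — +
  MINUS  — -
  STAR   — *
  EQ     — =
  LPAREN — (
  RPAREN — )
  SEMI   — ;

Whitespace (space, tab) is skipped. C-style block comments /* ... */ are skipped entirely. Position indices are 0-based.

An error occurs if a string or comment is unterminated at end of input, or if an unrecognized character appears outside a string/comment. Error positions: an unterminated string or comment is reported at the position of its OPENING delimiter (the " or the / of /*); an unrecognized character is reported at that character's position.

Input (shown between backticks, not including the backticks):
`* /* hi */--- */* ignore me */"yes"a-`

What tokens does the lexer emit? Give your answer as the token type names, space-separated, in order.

Answer: STAR MINUS MINUS MINUS STAR STR ID MINUS

Derivation:
pos=0: emit STAR '*'
pos=2: enter COMMENT mode (saw '/*')
exit COMMENT mode (now at pos=10)
pos=10: emit MINUS '-'
pos=11: emit MINUS '-'
pos=12: emit MINUS '-'
pos=14: emit STAR '*'
pos=15: enter COMMENT mode (saw '/*')
exit COMMENT mode (now at pos=30)
pos=30: enter STRING mode
pos=30: emit STR "yes" (now at pos=35)
pos=35: emit ID 'a' (now at pos=36)
pos=36: emit MINUS '-'
DONE. 8 tokens: [STAR, MINUS, MINUS, MINUS, STAR, STR, ID, MINUS]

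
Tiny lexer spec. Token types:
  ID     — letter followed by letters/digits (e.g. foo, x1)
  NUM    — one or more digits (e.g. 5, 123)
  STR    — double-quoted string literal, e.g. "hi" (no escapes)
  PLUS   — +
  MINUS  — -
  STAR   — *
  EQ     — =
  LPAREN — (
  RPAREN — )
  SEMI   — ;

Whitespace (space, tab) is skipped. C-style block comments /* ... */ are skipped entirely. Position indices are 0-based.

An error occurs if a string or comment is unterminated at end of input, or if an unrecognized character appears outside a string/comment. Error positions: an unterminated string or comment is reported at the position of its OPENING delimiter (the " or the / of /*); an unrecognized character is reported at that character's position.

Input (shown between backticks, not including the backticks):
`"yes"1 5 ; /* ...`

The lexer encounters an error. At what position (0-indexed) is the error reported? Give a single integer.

Answer: 11

Derivation:
pos=0: enter STRING mode
pos=0: emit STR "yes" (now at pos=5)
pos=5: emit NUM '1' (now at pos=6)
pos=7: emit NUM '5' (now at pos=8)
pos=9: emit SEMI ';'
pos=11: enter COMMENT mode (saw '/*')
pos=11: ERROR — unterminated comment (reached EOF)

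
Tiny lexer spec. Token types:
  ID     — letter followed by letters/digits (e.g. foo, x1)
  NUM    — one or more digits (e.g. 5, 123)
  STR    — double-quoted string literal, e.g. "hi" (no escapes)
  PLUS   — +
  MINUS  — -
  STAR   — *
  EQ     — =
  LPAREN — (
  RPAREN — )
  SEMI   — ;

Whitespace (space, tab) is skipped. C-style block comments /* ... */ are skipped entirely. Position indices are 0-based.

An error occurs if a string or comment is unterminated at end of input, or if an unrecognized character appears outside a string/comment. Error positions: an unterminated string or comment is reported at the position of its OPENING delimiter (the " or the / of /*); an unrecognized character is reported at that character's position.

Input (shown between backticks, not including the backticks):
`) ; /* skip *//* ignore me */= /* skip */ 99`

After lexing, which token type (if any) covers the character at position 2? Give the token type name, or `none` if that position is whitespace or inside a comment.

Answer: SEMI

Derivation:
pos=0: emit RPAREN ')'
pos=2: emit SEMI ';'
pos=4: enter COMMENT mode (saw '/*')
exit COMMENT mode (now at pos=14)
pos=14: enter COMMENT mode (saw '/*')
exit COMMENT mode (now at pos=29)
pos=29: emit EQ '='
pos=31: enter COMMENT mode (saw '/*')
exit COMMENT mode (now at pos=41)
pos=42: emit NUM '99' (now at pos=44)
DONE. 4 tokens: [RPAREN, SEMI, EQ, NUM]
Position 2: char is ';' -> SEMI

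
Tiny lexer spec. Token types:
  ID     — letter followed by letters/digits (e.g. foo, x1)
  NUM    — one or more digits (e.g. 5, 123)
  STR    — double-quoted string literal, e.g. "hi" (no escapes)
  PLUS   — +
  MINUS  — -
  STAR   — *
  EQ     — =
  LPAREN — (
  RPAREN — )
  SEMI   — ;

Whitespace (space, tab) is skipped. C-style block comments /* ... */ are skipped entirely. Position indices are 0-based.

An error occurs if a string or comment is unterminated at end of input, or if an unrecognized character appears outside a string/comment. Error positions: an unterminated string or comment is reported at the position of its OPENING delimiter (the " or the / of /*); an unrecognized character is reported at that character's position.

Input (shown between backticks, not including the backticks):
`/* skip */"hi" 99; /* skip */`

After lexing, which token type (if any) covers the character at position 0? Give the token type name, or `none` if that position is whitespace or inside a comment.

Answer: none

Derivation:
pos=0: enter COMMENT mode (saw '/*')
exit COMMENT mode (now at pos=10)
pos=10: enter STRING mode
pos=10: emit STR "hi" (now at pos=14)
pos=15: emit NUM '99' (now at pos=17)
pos=17: emit SEMI ';'
pos=19: enter COMMENT mode (saw '/*')
exit COMMENT mode (now at pos=29)
DONE. 3 tokens: [STR, NUM, SEMI]
Position 0: char is '/' -> none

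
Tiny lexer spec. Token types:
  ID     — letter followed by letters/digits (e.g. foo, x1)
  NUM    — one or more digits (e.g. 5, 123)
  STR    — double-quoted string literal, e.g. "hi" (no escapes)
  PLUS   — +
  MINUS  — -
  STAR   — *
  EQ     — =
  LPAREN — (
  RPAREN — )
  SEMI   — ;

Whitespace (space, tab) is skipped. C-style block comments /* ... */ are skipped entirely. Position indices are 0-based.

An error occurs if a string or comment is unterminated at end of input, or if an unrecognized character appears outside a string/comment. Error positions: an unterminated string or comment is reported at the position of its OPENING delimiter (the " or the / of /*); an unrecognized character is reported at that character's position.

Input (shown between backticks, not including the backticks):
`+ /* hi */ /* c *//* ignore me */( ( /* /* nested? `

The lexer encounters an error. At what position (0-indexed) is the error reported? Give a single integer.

Answer: 37

Derivation:
pos=0: emit PLUS '+'
pos=2: enter COMMENT mode (saw '/*')
exit COMMENT mode (now at pos=10)
pos=11: enter COMMENT mode (saw '/*')
exit COMMENT mode (now at pos=18)
pos=18: enter COMMENT mode (saw '/*')
exit COMMENT mode (now at pos=33)
pos=33: emit LPAREN '('
pos=35: emit LPAREN '('
pos=37: enter COMMENT mode (saw '/*')
pos=37: ERROR — unterminated comment (reached EOF)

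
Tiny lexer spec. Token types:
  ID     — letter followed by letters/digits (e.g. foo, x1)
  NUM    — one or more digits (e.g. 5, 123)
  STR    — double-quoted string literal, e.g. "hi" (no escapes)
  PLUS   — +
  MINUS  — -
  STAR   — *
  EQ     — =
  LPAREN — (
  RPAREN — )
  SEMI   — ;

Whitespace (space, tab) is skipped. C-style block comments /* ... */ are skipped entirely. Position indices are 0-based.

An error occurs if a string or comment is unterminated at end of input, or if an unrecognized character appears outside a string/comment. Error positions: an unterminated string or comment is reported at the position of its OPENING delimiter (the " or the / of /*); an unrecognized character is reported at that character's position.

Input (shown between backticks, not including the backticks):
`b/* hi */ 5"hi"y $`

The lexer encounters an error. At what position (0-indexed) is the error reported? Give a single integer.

Answer: 17

Derivation:
pos=0: emit ID 'b' (now at pos=1)
pos=1: enter COMMENT mode (saw '/*')
exit COMMENT mode (now at pos=9)
pos=10: emit NUM '5' (now at pos=11)
pos=11: enter STRING mode
pos=11: emit STR "hi" (now at pos=15)
pos=15: emit ID 'y' (now at pos=16)
pos=17: ERROR — unrecognized char '$'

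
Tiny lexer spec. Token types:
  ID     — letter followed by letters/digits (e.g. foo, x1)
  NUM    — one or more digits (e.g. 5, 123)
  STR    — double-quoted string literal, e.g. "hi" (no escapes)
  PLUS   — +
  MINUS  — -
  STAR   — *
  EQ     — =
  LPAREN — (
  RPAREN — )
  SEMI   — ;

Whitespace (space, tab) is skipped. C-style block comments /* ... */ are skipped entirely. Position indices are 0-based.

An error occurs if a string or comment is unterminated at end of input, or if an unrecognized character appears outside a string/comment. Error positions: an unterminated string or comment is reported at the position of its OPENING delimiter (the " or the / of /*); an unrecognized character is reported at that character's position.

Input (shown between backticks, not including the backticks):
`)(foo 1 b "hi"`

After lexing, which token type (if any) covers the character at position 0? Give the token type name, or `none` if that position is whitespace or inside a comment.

Answer: RPAREN

Derivation:
pos=0: emit RPAREN ')'
pos=1: emit LPAREN '('
pos=2: emit ID 'foo' (now at pos=5)
pos=6: emit NUM '1' (now at pos=7)
pos=8: emit ID 'b' (now at pos=9)
pos=10: enter STRING mode
pos=10: emit STR "hi" (now at pos=14)
DONE. 6 tokens: [RPAREN, LPAREN, ID, NUM, ID, STR]
Position 0: char is ')' -> RPAREN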